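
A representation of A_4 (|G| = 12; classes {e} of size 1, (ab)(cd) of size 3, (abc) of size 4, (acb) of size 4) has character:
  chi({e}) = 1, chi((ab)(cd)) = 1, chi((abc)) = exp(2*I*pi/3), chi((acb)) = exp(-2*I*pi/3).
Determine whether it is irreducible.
Irreducible: <chi, chi> = 1.

Explanation: <chi, chi> = (1/|G|) sum_C |C| * |chi(C)|^2 = (1/12)[1*|1|^2 + 3*|1|^2 + 4*|exp(2*I*pi/3)|^2 + 4*|exp(-2*I*pi/3)|^2]
  = (1/12)[(1) + (3) + (4) + (4)] = 12/12 = 1.
(Exp terms are combined using exp(i*s)*conj(exp(i*t)) = exp(i*(s-t)), and sums of them are collapsed using the identity that for every m > 1 the m distinct m-th roots of unity sum to 0, e.g. 1 + exp(2*I*pi/3) + exp(-2*I*pi/3) = 0.)
A character is irreducible iff <chi, chi> = 1, so this representation is irreducible.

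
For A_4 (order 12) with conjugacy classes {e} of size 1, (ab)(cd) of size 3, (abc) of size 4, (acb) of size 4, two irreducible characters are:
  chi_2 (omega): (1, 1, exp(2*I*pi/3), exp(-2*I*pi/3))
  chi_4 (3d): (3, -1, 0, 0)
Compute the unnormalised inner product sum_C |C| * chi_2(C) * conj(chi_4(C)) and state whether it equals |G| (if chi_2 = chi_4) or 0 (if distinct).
Sum = 0; so <chi_2, chi_4> = 0 (distinct irreducibles are orthogonal).

Compute term by term over conjugacy classes (|C| * chi_2(C) * conj(chi_4(C))):
  1*(1)*conj(3) + 3*(1)*conj(-1) + 4*(exp(2*I*pi/3))*conj(0) + 4*(exp(-2*I*pi/3))*conj(0)
  = (3) + (-3) + (0) + (0)
  = 0.
(Exp terms are combined using exp(i*s)*conj(exp(i*t)) = exp(i*(s-t)), and sums of them are collapsed using the identity that for every m > 1 the m distinct m-th roots of unity sum to 0, e.g. 1 + exp(2*I*pi/3) + exp(-2*I*pi/3) = 0.)
Dividing by |G| = 12 gives 0/12 = 0, matching the row-orthogonality relation <chi_2, chi_4> = [chi_2 = chi_4].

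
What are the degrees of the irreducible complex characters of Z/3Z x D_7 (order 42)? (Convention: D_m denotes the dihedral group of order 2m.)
Dimensions: 1, 1, 1, 1, 1, 1, 2, 2, 2, 2, 2, 2, 2, 2, 2

Justification: There are 15 irreducibles (= number of conjugacy classes). Their dimensions d_i satisfy sum d_i^2 = |G| = 42: 1 + 1 + 1 + 1 + 1 + 1 + 4 + 4 + 4 + 4 + 4 + 4 + 4 + 4 + 4 = 42. (For the product with Z/3Z: each of the 3 1-dim characters of Z/3Z tensors with each irrep of D_7, giving 3 copies of each D_7-dimension.)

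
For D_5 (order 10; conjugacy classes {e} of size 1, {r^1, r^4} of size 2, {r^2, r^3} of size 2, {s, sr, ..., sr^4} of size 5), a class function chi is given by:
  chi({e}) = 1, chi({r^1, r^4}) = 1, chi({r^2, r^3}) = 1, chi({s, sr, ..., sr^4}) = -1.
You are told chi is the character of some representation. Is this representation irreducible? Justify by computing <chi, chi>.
Irreducible: <chi, chi> = 1.

Justification: <chi, chi> = (1/|G|) sum_C |C| * |chi(C)|^2 = (1/10)[1*|1|^2 + 2*|1|^2 + 2*|1|^2 + 5*|-1|^2]
  = (1/10)[(1) + (2) + (2) + (5)] = 10/10 = 1.
A character is irreducible iff <chi, chi> = 1, so this representation is irreducible.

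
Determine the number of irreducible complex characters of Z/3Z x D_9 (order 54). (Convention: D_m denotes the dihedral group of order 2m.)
18

Reasoning: The number of irreducible complex representations of a finite group equals its number of conjugacy classes. For a direct product, #classes(G x H) = #classes(G) * #classes(H). Z/3Z has 3 classes (abelian), D_9 has 6 classes, so 3 * 6 = 18, so Z/3Z x D_9 (order 54) has exactly 18 irreducible complex representations.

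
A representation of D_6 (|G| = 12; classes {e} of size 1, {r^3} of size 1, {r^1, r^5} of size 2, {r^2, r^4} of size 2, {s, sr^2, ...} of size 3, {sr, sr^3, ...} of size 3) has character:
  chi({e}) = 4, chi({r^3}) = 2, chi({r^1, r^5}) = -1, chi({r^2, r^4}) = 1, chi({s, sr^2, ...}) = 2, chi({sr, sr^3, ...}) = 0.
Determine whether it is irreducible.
Not irreducible (reducible): <chi, chi> = 3 > 1.

<chi, chi> = (1/|G|) sum_C |C| * |chi(C)|^2 = (1/12)[1*|4|^2 + 1*|2|^2 + 2*|-1|^2 + 2*|1|^2 + 3*|2|^2 + 3*|0|^2]
  = (1/12)[(16) + (4) + (2) + (2) + (12) + (0)] = 36/12 = 3.
A character is irreducible iff <chi, chi> = 1, so this representation is reducible.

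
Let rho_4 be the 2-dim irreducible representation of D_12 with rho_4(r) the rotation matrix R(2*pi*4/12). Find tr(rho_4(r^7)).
chi_{rho_4}(r^7) = 2*cos(2*pi*4*7/12) = -1

rho_4(r^7) is rotation by angle 2*pi*4*7/12, whose trace is 2*cos(2*pi*4*7/12) = -1.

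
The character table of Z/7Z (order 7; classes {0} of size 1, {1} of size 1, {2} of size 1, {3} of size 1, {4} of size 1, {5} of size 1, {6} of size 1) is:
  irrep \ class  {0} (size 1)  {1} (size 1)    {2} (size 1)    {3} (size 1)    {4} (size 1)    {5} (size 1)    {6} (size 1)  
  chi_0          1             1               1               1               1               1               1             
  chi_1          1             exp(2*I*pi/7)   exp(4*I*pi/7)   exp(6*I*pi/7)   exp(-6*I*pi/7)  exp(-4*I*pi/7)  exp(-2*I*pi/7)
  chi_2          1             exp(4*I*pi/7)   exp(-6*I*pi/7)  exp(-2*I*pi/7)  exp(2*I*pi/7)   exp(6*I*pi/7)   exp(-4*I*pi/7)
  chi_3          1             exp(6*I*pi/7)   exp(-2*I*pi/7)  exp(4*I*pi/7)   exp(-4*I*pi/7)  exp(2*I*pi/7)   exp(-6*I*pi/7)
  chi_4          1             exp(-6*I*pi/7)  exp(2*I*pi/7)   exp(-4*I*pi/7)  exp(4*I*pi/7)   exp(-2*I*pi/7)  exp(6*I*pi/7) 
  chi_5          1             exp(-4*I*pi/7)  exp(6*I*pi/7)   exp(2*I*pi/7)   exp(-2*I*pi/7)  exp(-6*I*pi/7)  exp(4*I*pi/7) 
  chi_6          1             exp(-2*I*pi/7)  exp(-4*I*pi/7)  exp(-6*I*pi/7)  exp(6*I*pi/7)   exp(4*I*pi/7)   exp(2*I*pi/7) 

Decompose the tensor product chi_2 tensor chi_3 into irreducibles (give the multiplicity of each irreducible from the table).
chi_2 tensor chi_3 = chi_5 (all other irreducibles have multiplicity 0).

Details: The character of a tensor product is the pointwise product (chi_2 * chi_3)(C) = chi_2(C) * chi_3(C):
  {0}: (1)*(1), {1}: (exp(4*I*pi/7))*(exp(6*I*pi/7)), {2}: (exp(-6*I*pi/7))*(exp(-2*I*pi/7)), {3}: (exp(-2*I*pi/7))*(exp(4*I*pi/7)), {4}: (exp(2*I*pi/7))*(exp(-4*I*pi/7)), {5}: (exp(6*I*pi/7))*(exp(2*I*pi/7)), {6}: (exp(-4*I*pi/7))*(exp(-6*I*pi/7))
so (chi_2 * chi_3) takes values
  {0} -> 1, {1} -> exp(-4*I*pi/7), {2} -> exp(6*I*pi/7), {3} -> exp(2*I*pi/7), {4} -> exp(-2*I*pi/7), {5} -> exp(-6*I*pi/7), {6} -> exp(4*I*pi/7).
Now take the inner product of this character with each irreducible chi from the table, <chi_2*chi_3, chi> = (1/7) sum_C |C| (chi_2*chi_3)(C) conj(chi(C)):
  <chi_2*chi_3, chi_0> = (1/7)[1*(1)*conj(1) + 1*(exp(-4*I*pi/7))*conj(1) + 1*(exp(6*I*pi/7))*conj(1) + 1*(exp(2*I*pi/7))*conj(1) + 1*(exp(-2*I*pi/7))*conj(1) + 1*(exp(-6*I*pi/7))*conj(1) + 1*(exp(4*I*pi/7))*conj(1)]
      = (1/7)[(1) + (exp(-4*I*pi/7)) + (exp(6*I*pi/7)) + (exp(2*I*pi/7)) + (exp(-2*I*pi/7)) + (exp(-6*I*pi/7)) + (exp(4*I*pi/7))] = 0/7 = 0
  <chi_2*chi_3, chi_1> = (1/7)[1*(1)*conj(1) + 1*(exp(-4*I*pi/7))*conj(exp(2*I*pi/7)) + 1*(exp(6*I*pi/7))*conj(exp(4*I*pi/7)) + 1*(exp(2*I*pi/7))*conj(exp(6*I*pi/7)) + 1*(exp(-2*I*pi/7))*conj(exp(-6*I*pi/7)) + 1*(exp(-6*I*pi/7))*conj(exp(-4*I*pi/7)) + 1*(exp(4*I*pi/7))*conj(exp(-2*I*pi/7))]
      = (1/7)[(1) + (exp(-6*I*pi/7)) + (exp(2*I*pi/7)) + (exp(-4*I*pi/7)) + (exp(4*I*pi/7)) + (exp(-2*I*pi/7)) + (exp(6*I*pi/7))] = 0/7 = 0
  <chi_2*chi_3, chi_2> = (1/7)[1*(1)*conj(1) + 1*(exp(-4*I*pi/7))*conj(exp(4*I*pi/7)) + 1*(exp(6*I*pi/7))*conj(exp(-6*I*pi/7)) + 1*(exp(2*I*pi/7))*conj(exp(-2*I*pi/7)) + 1*(exp(-2*I*pi/7))*conj(exp(2*I*pi/7)) + 1*(exp(-6*I*pi/7))*conj(exp(6*I*pi/7)) + 1*(exp(4*I*pi/7))*conj(exp(-4*I*pi/7))]
      = (1/7)[(1) + (exp(6*I*pi/7)) + (exp(-2*I*pi/7)) + (exp(4*I*pi/7)) + (exp(-4*I*pi/7)) + (exp(2*I*pi/7)) + (exp(-6*I*pi/7))] = 0/7 = 0
  <chi_2*chi_3, chi_3> = (1/7)[1*(1)*conj(1) + 1*(exp(-4*I*pi/7))*conj(exp(6*I*pi/7)) + 1*(exp(6*I*pi/7))*conj(exp(-2*I*pi/7)) + 1*(exp(2*I*pi/7))*conj(exp(4*I*pi/7)) + 1*(exp(-2*I*pi/7))*conj(exp(-4*I*pi/7)) + 1*(exp(-6*I*pi/7))*conj(exp(2*I*pi/7)) + 1*(exp(4*I*pi/7))*conj(exp(-6*I*pi/7))]
      = (1/7)[(1) + (exp(4*I*pi/7)) + (exp(-6*I*pi/7)) + (exp(-2*I*pi/7)) + (exp(2*I*pi/7)) + (exp(6*I*pi/7)) + (exp(-4*I*pi/7))] = 0/7 = 0
  <chi_2*chi_3, chi_4> = (1/7)[1*(1)*conj(1) + 1*(exp(-4*I*pi/7))*conj(exp(-6*I*pi/7)) + 1*(exp(6*I*pi/7))*conj(exp(2*I*pi/7)) + 1*(exp(2*I*pi/7))*conj(exp(-4*I*pi/7)) + 1*(exp(-2*I*pi/7))*conj(exp(4*I*pi/7)) + 1*(exp(-6*I*pi/7))*conj(exp(-2*I*pi/7)) + 1*(exp(4*I*pi/7))*conj(exp(6*I*pi/7))]
      = (1/7)[(1) + (exp(2*I*pi/7)) + (exp(4*I*pi/7)) + (exp(6*I*pi/7)) + (exp(-6*I*pi/7)) + (exp(-4*I*pi/7)) + (exp(-2*I*pi/7))] = 0/7 = 0
  <chi_2*chi_3, chi_5> = (1/7)[1*(1)*conj(1) + 1*(exp(-4*I*pi/7))*conj(exp(-4*I*pi/7)) + 1*(exp(6*I*pi/7))*conj(exp(6*I*pi/7)) + 1*(exp(2*I*pi/7))*conj(exp(2*I*pi/7)) + 1*(exp(-2*I*pi/7))*conj(exp(-2*I*pi/7)) + 1*(exp(-6*I*pi/7))*conj(exp(-6*I*pi/7)) + 1*(exp(4*I*pi/7))*conj(exp(4*I*pi/7))]
      = (1/7)[(1) + (1) + (1) + (1) + (1) + (1) + (1)] = 7/7 = 1
  <chi_2*chi_3, chi_6> = (1/7)[1*(1)*conj(1) + 1*(exp(-4*I*pi/7))*conj(exp(-2*I*pi/7)) + 1*(exp(6*I*pi/7))*conj(exp(-4*I*pi/7)) + 1*(exp(2*I*pi/7))*conj(exp(-6*I*pi/7)) + 1*(exp(-2*I*pi/7))*conj(exp(6*I*pi/7)) + 1*(exp(-6*I*pi/7))*conj(exp(4*I*pi/7)) + 1*(exp(4*I*pi/7))*conj(exp(2*I*pi/7))]
      = (1/7)[(1) + (exp(-2*I*pi/7)) + (exp(-4*I*pi/7)) + (exp(-6*I*pi/7)) + (exp(6*I*pi/7)) + (exp(4*I*pi/7)) + (exp(2*I*pi/7))] = 0/7 = 0
(Exp terms are combined using exp(i*s)*conj(exp(i*t)) = exp(i*(s-t)), and sums of them are collapsed using the identity that for every m > 1 the m distinct m-th roots of unity sum to 0, e.g. 1 + exp(2*I*pi/3) + exp(-2*I*pi/3) = 0.)
Hence the multiplicities are chi_5: 1. Dimension check: dim(chi_2)*dim(chi_3) = 1*1 = 1 and sum (mult * dim) = 1*1 = 1.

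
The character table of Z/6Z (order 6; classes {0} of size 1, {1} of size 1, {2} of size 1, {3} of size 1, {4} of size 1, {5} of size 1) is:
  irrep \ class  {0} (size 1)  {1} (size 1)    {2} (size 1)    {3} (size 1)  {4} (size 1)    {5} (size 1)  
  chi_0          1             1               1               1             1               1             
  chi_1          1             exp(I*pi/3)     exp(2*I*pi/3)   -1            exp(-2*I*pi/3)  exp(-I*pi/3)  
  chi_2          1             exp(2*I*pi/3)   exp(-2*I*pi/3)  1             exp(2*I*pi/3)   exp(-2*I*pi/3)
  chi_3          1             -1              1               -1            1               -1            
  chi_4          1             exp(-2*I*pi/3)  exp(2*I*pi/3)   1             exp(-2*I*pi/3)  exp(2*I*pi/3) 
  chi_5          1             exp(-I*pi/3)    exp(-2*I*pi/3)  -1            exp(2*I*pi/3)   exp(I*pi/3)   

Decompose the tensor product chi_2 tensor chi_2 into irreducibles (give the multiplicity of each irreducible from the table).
chi_2 tensor chi_2 = chi_4 (all other irreducibles have multiplicity 0).

Reasoning: The character of a tensor product is the pointwise product (chi_2 * chi_2)(C) = chi_2(C) * chi_2(C):
  {0}: (1)*(1), {1}: (exp(2*I*pi/3))*(exp(2*I*pi/3)), {2}: (exp(-2*I*pi/3))*(exp(-2*I*pi/3)), {3}: (1)*(1), {4}: (exp(2*I*pi/3))*(exp(2*I*pi/3)), {5}: (exp(-2*I*pi/3))*(exp(-2*I*pi/3))
so (chi_2 * chi_2) takes values
  {0} -> 1, {1} -> exp(-2*I*pi/3), {2} -> exp(2*I*pi/3), {3} -> 1, {4} -> exp(-2*I*pi/3), {5} -> exp(2*I*pi/3).
Now take the inner product of this character with each irreducible chi from the table, <chi_2*chi_2, chi> = (1/6) sum_C |C| (chi_2*chi_2)(C) conj(chi(C)):
  <chi_2*chi_2, chi_0> = (1/6)[1*(1)*conj(1) + 1*(exp(-2*I*pi/3))*conj(1) + 1*(exp(2*I*pi/3))*conj(1) + 1*(1)*conj(1) + 1*(exp(-2*I*pi/3))*conj(1) + 1*(exp(2*I*pi/3))*conj(1)]
      = (1/6)[(1) + (exp(-2*I*pi/3)) + (exp(2*I*pi/3)) + (1) + (exp(-2*I*pi/3)) + (exp(2*I*pi/3))] = 0/6 = 0
  <chi_2*chi_2, chi_1> = (1/6)[1*(1)*conj(1) + 1*(exp(-2*I*pi/3))*conj(exp(I*pi/3)) + 1*(exp(2*I*pi/3))*conj(exp(2*I*pi/3)) + 1*(1)*conj(-1) + 1*(exp(-2*I*pi/3))*conj(exp(-2*I*pi/3)) + 1*(exp(2*I*pi/3))*conj(exp(-I*pi/3))]
      = (1/6)[(1) + (-1) + (1) + (-1) + (1) + (-1)] = 0/6 = 0
  <chi_2*chi_2, chi_2> = (1/6)[1*(1)*conj(1) + 1*(exp(-2*I*pi/3))*conj(exp(2*I*pi/3)) + 1*(exp(2*I*pi/3))*conj(exp(-2*I*pi/3)) + 1*(1)*conj(1) + 1*(exp(-2*I*pi/3))*conj(exp(2*I*pi/3)) + 1*(exp(2*I*pi/3))*conj(exp(-2*I*pi/3))]
      = (1/6)[(1) + (exp(2*I*pi/3)) + (exp(-2*I*pi/3)) + (1) + (exp(2*I*pi/3)) + (exp(-2*I*pi/3))] = 0/6 = 0
  <chi_2*chi_2, chi_3> = (1/6)[1*(1)*conj(1) + 1*(exp(-2*I*pi/3))*conj(-1) + 1*(exp(2*I*pi/3))*conj(1) + 1*(1)*conj(-1) + 1*(exp(-2*I*pi/3))*conj(1) + 1*(exp(2*I*pi/3))*conj(-1)]
      = (1/6)[(1) + (-exp(-2*I*pi/3)) + (exp(2*I*pi/3)) + (-1) + (exp(-2*I*pi/3)) + (-exp(2*I*pi/3))] = 0/6 = 0
  <chi_2*chi_2, chi_4> = (1/6)[1*(1)*conj(1) + 1*(exp(-2*I*pi/3))*conj(exp(-2*I*pi/3)) + 1*(exp(2*I*pi/3))*conj(exp(2*I*pi/3)) + 1*(1)*conj(1) + 1*(exp(-2*I*pi/3))*conj(exp(-2*I*pi/3)) + 1*(exp(2*I*pi/3))*conj(exp(2*I*pi/3))]
      = (1/6)[(1) + (1) + (1) + (1) + (1) + (1)] = 6/6 = 1
  <chi_2*chi_2, chi_5> = (1/6)[1*(1)*conj(1) + 1*(exp(-2*I*pi/3))*conj(exp(-I*pi/3)) + 1*(exp(2*I*pi/3))*conj(exp(-2*I*pi/3)) + 1*(1)*conj(-1) + 1*(exp(-2*I*pi/3))*conj(exp(2*I*pi/3)) + 1*(exp(2*I*pi/3))*conj(exp(I*pi/3))]
      = (1/6)[(1) + (exp(-I*pi/3)) + (exp(-2*I*pi/3)) + (-1) + (exp(2*I*pi/3)) + (exp(I*pi/3))] = 0/6 = 0
(Exp terms are combined using exp(i*s)*conj(exp(i*t)) = exp(i*(s-t)), and sums of them are collapsed using the identity that for every m > 1 the m distinct m-th roots of unity sum to 0, e.g. 1 + exp(2*I*pi/3) + exp(-2*I*pi/3) = 0.)
Hence the multiplicities are chi_4: 1. Dimension check: dim(chi_2)*dim(chi_2) = 1*1 = 1 and sum (mult * dim) = 1*1 = 1.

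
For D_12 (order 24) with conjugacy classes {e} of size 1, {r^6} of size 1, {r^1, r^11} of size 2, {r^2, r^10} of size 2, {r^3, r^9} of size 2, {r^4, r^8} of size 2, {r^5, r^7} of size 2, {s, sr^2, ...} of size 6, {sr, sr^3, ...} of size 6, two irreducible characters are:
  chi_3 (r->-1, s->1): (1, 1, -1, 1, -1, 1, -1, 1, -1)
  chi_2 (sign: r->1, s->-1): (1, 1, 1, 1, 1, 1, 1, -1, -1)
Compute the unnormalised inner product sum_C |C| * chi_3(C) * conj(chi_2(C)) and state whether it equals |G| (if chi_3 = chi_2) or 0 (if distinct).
Sum = 0; so <chi_3, chi_2> = 0 (distinct irreducibles are orthogonal).

Derivation: Compute term by term over conjugacy classes (|C| * chi_3(C) * conj(chi_2(C))):
  1*(1)*conj(1) + 1*(1)*conj(1) + 2*(-1)*conj(1) + 2*(1)*conj(1) + 2*(-1)*conj(1) + 2*(1)*conj(1) + 2*(-1)*conj(1) + 6*(1)*conj(-1) + 6*(-1)*conj(-1)
  = (1) + (1) + (-2) + (2) + (-2) + (2) + (-2) + (-6) + (6)
  = 0.
Dividing by |G| = 24 gives 0/24 = 0, matching the row-orthogonality relation <chi_3, chi_2> = [chi_3 = chi_2].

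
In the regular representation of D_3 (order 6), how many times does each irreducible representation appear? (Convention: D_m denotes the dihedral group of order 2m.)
Each irreducible V_i of dimension d_i appears with multiplicity d_i, i.e. rho_reg = (direct sum over all irreducibles V_i) d_i V_i. The irreducible dimensions for D_3 are 1, 1, 2: 2 irreducibles of dimension 1, each with multiplicity 1; 1 irreducible of dimension 2, with multiplicity 2. Total dimension 2*1*1 + 1*2*2 = 6 = |G|.

Argument: General theorem: in the regular representation of a finite group G, each irreducible appears with multiplicity equal to its dimension. Check: dim(rho_reg) = sum d_i^2 = 1 + 1 + 4 = 6 = |G|.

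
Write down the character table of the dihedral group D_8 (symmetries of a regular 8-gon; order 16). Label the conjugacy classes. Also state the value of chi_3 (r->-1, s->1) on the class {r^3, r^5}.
Conjugacy classes: {e} of size 1, {r^4} of size 1, {r^1, r^7} of size 2, {r^2, r^6} of size 2, {r^3, r^5} of size 2, {s, sr^2, ...} of size 4, {sr, sr^3, ...} of size 4.
Character table:
  irrep \ class              {e} (size 1)  {r^4} (size 1)  {r^1, r^7} (size 2)  {r^2, r^6} (size 2)  {r^3, r^5} (size 2)  {s, sr^2, ...} (size 4)  {sr, sr^3, ...} (size 4)
  chi_1 (triv)               1             1               1                    1                    1                    1                        1                       
  chi_2 (sign: r->1, s->-1)  1             1               1                    1                    1                    -1                       -1                      
  chi_3 (r->-1, s->1)        1             1               -1                   1                    -1                   1                        -1                      
  chi_4 (r->-1, s->-1)       1             1               -1                   1                    -1                   -1                       1                       
  chi_5 (2d, j=1)            2             -2              sqrt(2)              0                    -sqrt(2)             0                        0                       
  chi_6 (2d, j=2)            2             2               0                    -2                   0                    0                        0                       
  chi_7 (2d, j=3)            2             -2              -sqrt(2)             0                    sqrt(2)              0                        0                       

Spot check: chi_3 (r->-1, s->1) on {r^3, r^5} = -1.

Justification: D_8 has order 2*8 = 16 with 7 conjugacy classes, hence 7 irreducibles. Sum of squared dims 1 + 1 + 1 + 1 + 4 + 4 + 4 = 16 = |G|. Linear characters come from the abelianisation; the 2-dimensional irreps have character r^k -> 2*cos(2*pi*j*k/8), reflections -> 0.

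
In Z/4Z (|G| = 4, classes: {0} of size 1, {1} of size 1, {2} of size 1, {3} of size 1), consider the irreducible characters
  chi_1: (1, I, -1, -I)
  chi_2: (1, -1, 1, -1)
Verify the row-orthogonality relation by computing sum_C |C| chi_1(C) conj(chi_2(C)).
Sum = 0; so <chi_1, chi_2> = 0 (distinct irreducibles are orthogonal).

Derivation: Compute term by term over conjugacy classes (|C| * chi_1(C) * conj(chi_2(C))):
  1*(1)*conj(1) + 1*(I)*conj(-1) + 1*(-1)*conj(1) + 1*(-I)*conj(-1)
  = (1) + (-I) + (-1) + (I)
  = 0.
(Exp terms are combined using exp(i*s)*conj(exp(i*t)) = exp(i*(s-t)), and sums of them are collapsed using the identity that for every m > 1 the m distinct m-th roots of unity sum to 0, e.g. 1 + exp(2*I*pi/3) + exp(-2*I*pi/3) = 0.)
Dividing by |G| = 4 gives 0/4 = 0, matching the row-orthogonality relation <chi_1, chi_2> = [chi_1 = chi_2].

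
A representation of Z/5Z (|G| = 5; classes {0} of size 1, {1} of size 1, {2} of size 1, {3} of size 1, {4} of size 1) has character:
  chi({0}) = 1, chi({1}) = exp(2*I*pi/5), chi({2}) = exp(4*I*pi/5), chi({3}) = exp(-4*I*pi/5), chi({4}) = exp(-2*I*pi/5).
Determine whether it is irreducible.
Irreducible: <chi, chi> = 1.

Explanation: <chi, chi> = (1/|G|) sum_C |C| * |chi(C)|^2 = (1/5)[1*|1|^2 + 1*|exp(2*I*pi/5)|^2 + 1*|exp(4*I*pi/5)|^2 + 1*|exp(-4*I*pi/5)|^2 + 1*|exp(-2*I*pi/5)|^2]
  = (1/5)[(1) + (1) + (1) + (1) + (1)] = 5/5 = 1.
(Exp terms are combined using exp(i*s)*conj(exp(i*t)) = exp(i*(s-t)), and sums of them are collapsed using the identity that for every m > 1 the m distinct m-th roots of unity sum to 0, e.g. 1 + exp(2*I*pi/3) + exp(-2*I*pi/3) = 0.)
A character is irreducible iff <chi, chi> = 1, so this representation is irreducible.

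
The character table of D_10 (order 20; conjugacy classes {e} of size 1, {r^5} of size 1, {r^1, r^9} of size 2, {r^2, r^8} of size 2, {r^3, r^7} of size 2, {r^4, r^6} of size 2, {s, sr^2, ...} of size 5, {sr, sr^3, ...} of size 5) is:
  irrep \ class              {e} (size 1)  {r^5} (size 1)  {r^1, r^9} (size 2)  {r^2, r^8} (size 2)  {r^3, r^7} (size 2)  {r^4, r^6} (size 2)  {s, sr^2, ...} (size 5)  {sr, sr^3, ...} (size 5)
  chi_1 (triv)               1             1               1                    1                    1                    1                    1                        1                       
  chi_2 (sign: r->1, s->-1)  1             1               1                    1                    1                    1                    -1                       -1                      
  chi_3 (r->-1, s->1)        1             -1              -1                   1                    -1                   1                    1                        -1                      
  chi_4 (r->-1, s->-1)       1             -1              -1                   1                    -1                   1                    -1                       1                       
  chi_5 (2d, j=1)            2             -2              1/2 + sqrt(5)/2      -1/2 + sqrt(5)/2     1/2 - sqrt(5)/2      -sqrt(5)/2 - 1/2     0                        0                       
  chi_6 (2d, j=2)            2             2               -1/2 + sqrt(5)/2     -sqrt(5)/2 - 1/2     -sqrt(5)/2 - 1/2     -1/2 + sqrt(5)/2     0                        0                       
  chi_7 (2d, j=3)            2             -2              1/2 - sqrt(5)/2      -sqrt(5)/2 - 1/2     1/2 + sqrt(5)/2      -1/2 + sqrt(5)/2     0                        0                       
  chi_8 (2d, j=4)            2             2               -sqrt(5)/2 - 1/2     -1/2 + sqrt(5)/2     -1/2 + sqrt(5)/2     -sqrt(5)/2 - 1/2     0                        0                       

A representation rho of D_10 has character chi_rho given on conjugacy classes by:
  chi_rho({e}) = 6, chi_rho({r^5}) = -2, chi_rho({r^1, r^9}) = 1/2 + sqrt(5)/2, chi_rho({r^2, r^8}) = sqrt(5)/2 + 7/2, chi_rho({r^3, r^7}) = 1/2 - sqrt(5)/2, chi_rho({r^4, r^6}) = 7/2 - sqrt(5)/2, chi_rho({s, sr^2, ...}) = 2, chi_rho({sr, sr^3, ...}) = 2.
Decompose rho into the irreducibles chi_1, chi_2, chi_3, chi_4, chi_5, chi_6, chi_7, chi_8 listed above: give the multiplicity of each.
Multiplicities: chi_1: 2, chi_2: 0, chi_3: 1, chi_4: 1, chi_5: 1, chi_6: 0, chi_7: 0, chi_8: 0.

Proof sketch: Use <chi_rho, chi> = (1/|G|) sum_C |C| * chi_rho(C) * conj(chi(C)) with |G| = 20 for each irreducible chi in the table:
  <chi_rho, chi_1> = (1/20)[1*(6)*conj(1) + 1*(-2)*conj(1) + 2*(1/2 + sqrt(5)/2)*conj(1) + 2*(sqrt(5)/2 + 7/2)*conj(1) + 2*(1/2 - sqrt(5)/2)*conj(1) + 2*(7/2 - sqrt(5)/2)*conj(1) + 5*(2)*conj(1) + 5*(2)*conj(1)]
      = (1/20)[(6) + (-2) + (1 + sqrt(5)) + (sqrt(5) + 7) + (1 - sqrt(5)) + (7 - sqrt(5)) + (10) + (10)] = 40/20 = 2
  <chi_rho, chi_2> = (1/20)[1*(6)*conj(1) + 1*(-2)*conj(1) + 2*(1/2 + sqrt(5)/2)*conj(1) + 2*(sqrt(5)/2 + 7/2)*conj(1) + 2*(1/2 - sqrt(5)/2)*conj(1) + 2*(7/2 - sqrt(5)/2)*conj(1) + 5*(2)*conj(-1) + 5*(2)*conj(-1)]
      = (1/20)[(6) + (-2) + (1 + sqrt(5)) + (sqrt(5) + 7) + (1 - sqrt(5)) + (7 - sqrt(5)) + (-10) + (-10)] = 0/20 = 0
  <chi_rho, chi_3> = (1/20)[1*(6)*conj(1) + 1*(-2)*conj(-1) + 2*(1/2 + sqrt(5)/2)*conj(-1) + 2*(sqrt(5)/2 + 7/2)*conj(1) + 2*(1/2 - sqrt(5)/2)*conj(-1) + 2*(7/2 - sqrt(5)/2)*conj(1) + 5*(2)*conj(1) + 5*(2)*conj(-1)]
      = (1/20)[(6) + (2) + (-sqrt(5) - 1) + (sqrt(5) + 7) + (-1 + sqrt(5)) + (7 - sqrt(5)) + (10) + (-10)] = 20/20 = 1
  <chi_rho, chi_4> = (1/20)[1*(6)*conj(1) + 1*(-2)*conj(-1) + 2*(1/2 + sqrt(5)/2)*conj(-1) + 2*(sqrt(5)/2 + 7/2)*conj(1) + 2*(1/2 - sqrt(5)/2)*conj(-1) + 2*(7/2 - sqrt(5)/2)*conj(1) + 5*(2)*conj(-1) + 5*(2)*conj(1)]
      = (1/20)[(6) + (2) + (-sqrt(5) - 1) + (sqrt(5) + 7) + (-1 + sqrt(5)) + (7 - sqrt(5)) + (-10) + (10)] = 20/20 = 1
  <chi_rho, chi_5> = (1/20)[1*(6)*conj(2) + 1*(-2)*conj(-2) + 2*(1/2 + sqrt(5)/2)*conj(1/2 + sqrt(5)/2) + 2*(sqrt(5)/2 + 7/2)*conj(-1/2 + sqrt(5)/2) + 2*(1/2 - sqrt(5)/2)*conj(1/2 - sqrt(5)/2) + 2*(7/2 - sqrt(5)/2)*conj(-sqrt(5)/2 - 1/2) + 5*(2)*conj(0) + 5*(2)*conj(0)]
      = (1/20)[(12) + (4) + (sqrt(5) + 3) + (-1 + 3*sqrt(5)) + (3 - sqrt(5)) + (-3*sqrt(5) - 1) + (0) + (0)] = 20/20 = 1
  <chi_rho, chi_6> = (1/20)[1*(6)*conj(2) + 1*(-2)*conj(2) + 2*(1/2 + sqrt(5)/2)*conj(-1/2 + sqrt(5)/2) + 2*(sqrt(5)/2 + 7/2)*conj(-sqrt(5)/2 - 1/2) + 2*(1/2 - sqrt(5)/2)*conj(-sqrt(5)/2 - 1/2) + 2*(7/2 - sqrt(5)/2)*conj(-1/2 + sqrt(5)/2) + 5*(2)*conj(0) + 5*(2)*conj(0)]
      = (1/20)[(12) + (-4) + (2) + (-4*sqrt(5) - 6) + (2) + (-6 + 4*sqrt(5)) + (0) + (0)] = 0/20 = 0
  <chi_rho, chi_7> = (1/20)[1*(6)*conj(2) + 1*(-2)*conj(-2) + 2*(1/2 + sqrt(5)/2)*conj(1/2 - sqrt(5)/2) + 2*(sqrt(5)/2 + 7/2)*conj(-sqrt(5)/2 - 1/2) + 2*(1/2 - sqrt(5)/2)*conj(1/2 + sqrt(5)/2) + 2*(7/2 - sqrt(5)/2)*conj(-1/2 + sqrt(5)/2) + 5*(2)*conj(0) + 5*(2)*conj(0)]
      = (1/20)[(12) + (4) + (-2) + (-4*sqrt(5) - 6) + (-2) + (-6 + 4*sqrt(5)) + (0) + (0)] = 0/20 = 0
  <chi_rho, chi_8> = (1/20)[1*(6)*conj(2) + 1*(-2)*conj(2) + 2*(1/2 + sqrt(5)/2)*conj(-sqrt(5)/2 - 1/2) + 2*(sqrt(5)/2 + 7/2)*conj(-1/2 + sqrt(5)/2) + 2*(1/2 - sqrt(5)/2)*conj(-1/2 + sqrt(5)/2) + 2*(7/2 - sqrt(5)/2)*conj(-sqrt(5)/2 - 1/2) + 5*(2)*conj(0) + 5*(2)*conj(0)]
      = (1/20)[(12) + (-4) + (-3 - sqrt(5)) + (-1 + 3*sqrt(5)) + (-3 + sqrt(5)) + (-3*sqrt(5) - 1) + (0) + (0)] = 0/20 = 0
Dimension check: dim(rho) = sum (mult * dim) = 2*1 + 0*1 + 1*1 + 1*1 + 1*2 + 0*2 + 0*2 + 0*2 = 6 = chi_rho(e) = 6.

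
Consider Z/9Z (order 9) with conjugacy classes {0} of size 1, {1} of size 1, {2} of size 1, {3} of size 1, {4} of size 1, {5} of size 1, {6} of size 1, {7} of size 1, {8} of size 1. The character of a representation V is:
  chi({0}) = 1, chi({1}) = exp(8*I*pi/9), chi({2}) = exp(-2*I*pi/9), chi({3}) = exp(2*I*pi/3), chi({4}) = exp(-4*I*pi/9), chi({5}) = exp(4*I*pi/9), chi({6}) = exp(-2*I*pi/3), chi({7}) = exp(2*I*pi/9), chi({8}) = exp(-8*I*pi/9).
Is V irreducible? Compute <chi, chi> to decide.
Irreducible: <chi, chi> = 1.

Why: <chi, chi> = (1/|G|) sum_C |C| * |chi(C)|^2 = (1/9)[1*|1|^2 + 1*|exp(8*I*pi/9)|^2 + 1*|exp(-2*I*pi/9)|^2 + 1*|exp(2*I*pi/3)|^2 + 1*|exp(-4*I*pi/9)|^2 + 1*|exp(4*I*pi/9)|^2 + 1*|exp(-2*I*pi/3)|^2 + 1*|exp(2*I*pi/9)|^2 + 1*|exp(-8*I*pi/9)|^2]
  = (1/9)[(1) + (1) + (1) + (1) + (1) + (1) + (1) + (1) + (1)] = 9/9 = 1.
(Exp terms are combined using exp(i*s)*conj(exp(i*t)) = exp(i*(s-t)), and sums of them are collapsed using the identity that for every m > 1 the m distinct m-th roots of unity sum to 0, e.g. 1 + exp(2*I*pi/3) + exp(-2*I*pi/3) = 0.)
A character is irreducible iff <chi, chi> = 1, so this representation is irreducible.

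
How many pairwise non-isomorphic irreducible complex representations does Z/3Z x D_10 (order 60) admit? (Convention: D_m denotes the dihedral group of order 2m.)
24

Explanation: The number of irreducible complex representations of a finite group equals its number of conjugacy classes. For a direct product, #classes(G x H) = #classes(G) * #classes(H). Z/3Z has 3 classes (abelian), D_10 has 8 classes, so 3 * 8 = 24, so Z/3Z x D_10 (order 60) has exactly 24 irreducible complex representations.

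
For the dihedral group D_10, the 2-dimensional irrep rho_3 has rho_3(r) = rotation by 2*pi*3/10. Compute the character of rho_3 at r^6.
chi_{rho_3}(r^6) = 2*cos(2*pi*3*6/10) = -1/2 + sqrt(5)/2

Justification: rho_3(r^6) is rotation by angle 2*pi*3*6/10, whose trace is 2*cos(2*pi*3*6/10) = -1/2 + sqrt(5)/2.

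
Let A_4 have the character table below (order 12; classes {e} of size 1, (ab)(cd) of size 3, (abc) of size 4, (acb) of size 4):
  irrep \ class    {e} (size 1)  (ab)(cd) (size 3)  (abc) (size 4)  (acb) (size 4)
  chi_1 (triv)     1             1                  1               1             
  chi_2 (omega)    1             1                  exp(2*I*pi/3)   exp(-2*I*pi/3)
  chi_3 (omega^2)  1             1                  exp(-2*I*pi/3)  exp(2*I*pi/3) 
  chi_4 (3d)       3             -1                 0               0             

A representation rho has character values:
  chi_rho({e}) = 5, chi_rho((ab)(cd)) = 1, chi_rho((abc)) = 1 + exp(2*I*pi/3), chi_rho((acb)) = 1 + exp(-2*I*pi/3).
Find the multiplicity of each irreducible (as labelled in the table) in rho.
Multiplicities: chi_1: 1, chi_2: 1, chi_3: 0, chi_4: 1.

Why: Use <chi_rho, chi> = (1/|G|) sum_C |C| * chi_rho(C) * conj(chi(C)) with |G| = 12 for each irreducible chi in the table:
  <chi_rho, chi_1> = (1/12)[1*(5)*conj(1) + 3*(1)*conj(1) + 4*(1 + exp(2*I*pi/3))*conj(1) + 4*(1 + exp(-2*I*pi/3))*conj(1)]
      = (1/12)[(5) + (3) + (4 + 4*exp(2*I*pi/3)) + (4 + 4*exp(-2*I*pi/3))] = 12/12 = 1
  <chi_rho, chi_2> = (1/12)[1*(5)*conj(1) + 3*(1)*conj(1) + 4*(1 + exp(2*I*pi/3))*conj(exp(2*I*pi/3)) + 4*(1 + exp(-2*I*pi/3))*conj(exp(-2*I*pi/3))]
      = (1/12)[(5) + (3) + (4 + 4*exp(-2*I*pi/3)) + (4 + 4*exp(2*I*pi/3))] = 12/12 = 1
  <chi_rho, chi_3> = (1/12)[1*(5)*conj(1) + 3*(1)*conj(1) + 4*(1 + exp(2*I*pi/3))*conj(exp(-2*I*pi/3)) + 4*(1 + exp(-2*I*pi/3))*conj(exp(2*I*pi/3))]
      = (1/12)[(5) + (3) + (-4) + (-4)] = 0/12 = 0
  <chi_rho, chi_4> = (1/12)[1*(5)*conj(3) + 3*(1)*conj(-1) + 4*(1 + exp(2*I*pi/3))*conj(0) + 4*(1 + exp(-2*I*pi/3))*conj(0)]
      = (1/12)[(15) + (-3) + (0) + (0)] = 12/12 = 1
(Exp terms are combined using exp(i*s)*conj(exp(i*t)) = exp(i*(s-t)), and sums of them are collapsed using the identity that for every m > 1 the m distinct m-th roots of unity sum to 0, e.g. 1 + exp(2*I*pi/3) + exp(-2*I*pi/3) = 0.)
Dimension check: dim(rho) = sum (mult * dim) = 1*1 + 1*1 + 0*1 + 1*3 = 5 = chi_rho(e) = 5.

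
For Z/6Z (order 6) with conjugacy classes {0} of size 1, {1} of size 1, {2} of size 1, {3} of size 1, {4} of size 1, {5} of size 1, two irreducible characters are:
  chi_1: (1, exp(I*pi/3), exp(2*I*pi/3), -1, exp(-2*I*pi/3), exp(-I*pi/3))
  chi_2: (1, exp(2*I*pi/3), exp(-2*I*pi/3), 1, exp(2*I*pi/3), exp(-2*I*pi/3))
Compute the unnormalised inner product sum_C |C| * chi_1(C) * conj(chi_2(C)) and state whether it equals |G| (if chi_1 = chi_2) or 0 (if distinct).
Sum = 0; so <chi_1, chi_2> = 0 (distinct irreducibles are orthogonal).

Why: Compute term by term over conjugacy classes (|C| * chi_1(C) * conj(chi_2(C))):
  1*(1)*conj(1) + 1*(exp(I*pi/3))*conj(exp(2*I*pi/3)) + 1*(exp(2*I*pi/3))*conj(exp(-2*I*pi/3)) + 1*(-1)*conj(1) + 1*(exp(-2*I*pi/3))*conj(exp(2*I*pi/3)) + 1*(exp(-I*pi/3))*conj(exp(-2*I*pi/3))
  = (1) + (exp(-I*pi/3)) + (exp(-2*I*pi/3)) + (-1) + (exp(2*I*pi/3)) + (exp(I*pi/3))
  = 0.
(Exp terms are combined using exp(i*s)*conj(exp(i*t)) = exp(i*(s-t)), and sums of them are collapsed using the identity that for every m > 1 the m distinct m-th roots of unity sum to 0, e.g. 1 + exp(2*I*pi/3) + exp(-2*I*pi/3) = 0.)
Dividing by |G| = 6 gives 0/6 = 0, matching the row-orthogonality relation <chi_1, chi_2> = [chi_1 = chi_2].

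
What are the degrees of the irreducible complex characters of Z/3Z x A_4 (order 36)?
Dimensions: 1, 1, 1, 1, 1, 1, 1, 1, 1, 3, 3, 3

Justification: There are 12 irreducibles (= number of conjugacy classes). Their dimensions d_i satisfy sum d_i^2 = |G| = 36: 1 + 1 + 1 + 1 + 1 + 1 + 1 + 1 + 1 + 9 + 9 + 9 = 36. (For the product with Z/3Z: each of the 3 1-dim characters of Z/3Z tensors with each irrep of A_4, giving 3 copies of each A_4-dimension.)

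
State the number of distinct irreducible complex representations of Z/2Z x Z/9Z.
18

Why: The number of irreducible complex representations of a finite group equals its number of conjugacy classes. Z/2Z x Z/9Z is abelian of order 18, so every element is its own conjugacy class: 18 classes, so Z/2Z x Z/9Z (order 18) has exactly 18 irreducible complex representations.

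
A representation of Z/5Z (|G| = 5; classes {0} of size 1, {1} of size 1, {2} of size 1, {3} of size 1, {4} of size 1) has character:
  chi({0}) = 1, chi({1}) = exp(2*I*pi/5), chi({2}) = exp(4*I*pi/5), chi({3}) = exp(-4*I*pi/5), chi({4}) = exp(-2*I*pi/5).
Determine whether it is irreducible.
Irreducible: <chi, chi> = 1.

Derivation: <chi, chi> = (1/|G|) sum_C |C| * |chi(C)|^2 = (1/5)[1*|1|^2 + 1*|exp(2*I*pi/5)|^2 + 1*|exp(4*I*pi/5)|^2 + 1*|exp(-4*I*pi/5)|^2 + 1*|exp(-2*I*pi/5)|^2]
  = (1/5)[(1) + (1) + (1) + (1) + (1)] = 5/5 = 1.
(Exp terms are combined using exp(i*s)*conj(exp(i*t)) = exp(i*(s-t)), and sums of them are collapsed using the identity that for every m > 1 the m distinct m-th roots of unity sum to 0, e.g. 1 + exp(2*I*pi/3) + exp(-2*I*pi/3) = 0.)
A character is irreducible iff <chi, chi> = 1, so this representation is irreducible.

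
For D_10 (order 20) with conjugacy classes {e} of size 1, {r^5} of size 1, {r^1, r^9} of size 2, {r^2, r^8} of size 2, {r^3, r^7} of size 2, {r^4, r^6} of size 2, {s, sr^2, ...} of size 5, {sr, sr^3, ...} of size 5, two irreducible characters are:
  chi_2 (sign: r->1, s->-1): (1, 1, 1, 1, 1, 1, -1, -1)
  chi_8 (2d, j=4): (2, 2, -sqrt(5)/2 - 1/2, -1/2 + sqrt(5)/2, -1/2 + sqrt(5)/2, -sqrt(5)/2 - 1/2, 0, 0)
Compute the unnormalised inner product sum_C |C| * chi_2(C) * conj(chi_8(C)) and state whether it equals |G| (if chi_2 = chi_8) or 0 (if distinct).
Sum = 0; so <chi_2, chi_8> = 0 (distinct irreducibles are orthogonal).

Details: Compute term by term over conjugacy classes (|C| * chi_2(C) * conj(chi_8(C))):
  1*(1)*conj(2) + 1*(1)*conj(2) + 2*(1)*conj(-sqrt(5)/2 - 1/2) + 2*(1)*conj(-1/2 + sqrt(5)/2) + 2*(1)*conj(-1/2 + sqrt(5)/2) + 2*(1)*conj(-sqrt(5)/2 - 1/2) + 5*(-1)*conj(0) + 5*(-1)*conj(0)
  = (2) + (2) + (-sqrt(5) - 1) + (-1 + sqrt(5)) + (-1 + sqrt(5)) + (-sqrt(5) - 1) + (0) + (0)
  = 0.
Dividing by |G| = 20 gives 0/20 = 0, matching the row-orthogonality relation <chi_2, chi_8> = [chi_2 = chi_8].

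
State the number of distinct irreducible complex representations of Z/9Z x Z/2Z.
18

The number of irreducible complex representations of a finite group equals its number of conjugacy classes. Z/9Z x Z/2Z is abelian of order 18, so every element is its own conjugacy class: 18 classes, so Z/9Z x Z/2Z (order 18) has exactly 18 irreducible complex representations.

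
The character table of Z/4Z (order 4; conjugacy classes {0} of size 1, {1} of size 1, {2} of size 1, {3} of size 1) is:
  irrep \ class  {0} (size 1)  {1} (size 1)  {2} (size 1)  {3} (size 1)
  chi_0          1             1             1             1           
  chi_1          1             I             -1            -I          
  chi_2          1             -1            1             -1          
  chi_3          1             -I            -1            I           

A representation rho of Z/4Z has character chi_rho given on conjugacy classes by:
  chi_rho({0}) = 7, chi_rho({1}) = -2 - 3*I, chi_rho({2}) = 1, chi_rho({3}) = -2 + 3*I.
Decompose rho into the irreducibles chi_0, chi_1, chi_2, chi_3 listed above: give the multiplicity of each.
Multiplicities: chi_0: 1, chi_1: 0, chi_2: 3, chi_3: 3.

Proof sketch: Use <chi_rho, chi> = (1/|G|) sum_C |C| * chi_rho(C) * conj(chi(C)) with |G| = 4 for each irreducible chi in the table:
  <chi_rho, chi_0> = (1/4)[1*(7)*conj(1) + 1*(-2 - 3*I)*conj(1) + 1*(1)*conj(1) + 1*(-2 + 3*I)*conj(1)]
      = (1/4)[(7) + (-2 - 3*I) + (1) + (-2 + 3*I)] = 4/4 = 1
  <chi_rho, chi_1> = (1/4)[1*(7)*conj(1) + 1*(-2 - 3*I)*conj(I) + 1*(1)*conj(-1) + 1*(-2 + 3*I)*conj(-I)]
      = (1/4)[(7) + (-3 + 2*I) + (-1) + (-3 - 2*I)] = 0/4 = 0
  <chi_rho, chi_2> = (1/4)[1*(7)*conj(1) + 1*(-2 - 3*I)*conj(-1) + 1*(1)*conj(1) + 1*(-2 + 3*I)*conj(-1)]
      = (1/4)[(7) + (2 + 3*I) + (1) + (2 - 3*I)] = 12/4 = 3
  <chi_rho, chi_3> = (1/4)[1*(7)*conj(1) + 1*(-2 - 3*I)*conj(-I) + 1*(1)*conj(-1) + 1*(-2 + 3*I)*conj(I)]
      = (1/4)[(7) + (3 - 2*I) + (-1) + (3 + 2*I)] = 12/4 = 3
(Exp terms are combined using exp(i*s)*conj(exp(i*t)) = exp(i*(s-t)), and sums of them are collapsed using the identity that for every m > 1 the m distinct m-th roots of unity sum to 0, e.g. 1 + exp(2*I*pi/3) + exp(-2*I*pi/3) = 0.)
Dimension check: dim(rho) = sum (mult * dim) = 1*1 + 0*1 + 3*1 + 3*1 = 7 = chi_rho(e) = 7.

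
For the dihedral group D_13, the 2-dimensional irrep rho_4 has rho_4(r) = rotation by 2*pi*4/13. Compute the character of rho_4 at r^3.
chi_{rho_4}(r^3) = 2*cos(2*pi*4*3/13) = 2*cos(2*pi/13)

Explanation: rho_4(r^3) is rotation by angle 2*pi*4*3/13, whose trace is 2*cos(2*pi*4*3/13) = 2*cos(2*pi/13).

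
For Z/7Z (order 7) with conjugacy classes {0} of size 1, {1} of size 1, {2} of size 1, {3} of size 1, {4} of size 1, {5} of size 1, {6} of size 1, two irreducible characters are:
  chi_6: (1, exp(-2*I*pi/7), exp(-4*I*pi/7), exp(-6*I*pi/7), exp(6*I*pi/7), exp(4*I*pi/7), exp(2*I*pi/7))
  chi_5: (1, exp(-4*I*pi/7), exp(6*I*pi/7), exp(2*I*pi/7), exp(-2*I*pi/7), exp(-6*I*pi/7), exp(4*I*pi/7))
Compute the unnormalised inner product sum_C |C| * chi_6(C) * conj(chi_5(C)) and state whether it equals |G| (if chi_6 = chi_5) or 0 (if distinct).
Sum = 0; so <chi_6, chi_5> = 0 (distinct irreducibles are orthogonal).

Explanation: Compute term by term over conjugacy classes (|C| * chi_6(C) * conj(chi_5(C))):
  1*(1)*conj(1) + 1*(exp(-2*I*pi/7))*conj(exp(-4*I*pi/7)) + 1*(exp(-4*I*pi/7))*conj(exp(6*I*pi/7)) + 1*(exp(-6*I*pi/7))*conj(exp(2*I*pi/7)) + 1*(exp(6*I*pi/7))*conj(exp(-2*I*pi/7)) + 1*(exp(4*I*pi/7))*conj(exp(-6*I*pi/7)) + 1*(exp(2*I*pi/7))*conj(exp(4*I*pi/7))
  = (1) + (exp(2*I*pi/7)) + (exp(4*I*pi/7)) + (exp(6*I*pi/7)) + (exp(-6*I*pi/7)) + (exp(-4*I*pi/7)) + (exp(-2*I*pi/7))
  = 0.
(Exp terms are combined using exp(i*s)*conj(exp(i*t)) = exp(i*(s-t)), and sums of them are collapsed using the identity that for every m > 1 the m distinct m-th roots of unity sum to 0, e.g. 1 + exp(2*I*pi/3) + exp(-2*I*pi/3) = 0.)
Dividing by |G| = 7 gives 0/7 = 0, matching the row-orthogonality relation <chi_6, chi_5> = [chi_6 = chi_5].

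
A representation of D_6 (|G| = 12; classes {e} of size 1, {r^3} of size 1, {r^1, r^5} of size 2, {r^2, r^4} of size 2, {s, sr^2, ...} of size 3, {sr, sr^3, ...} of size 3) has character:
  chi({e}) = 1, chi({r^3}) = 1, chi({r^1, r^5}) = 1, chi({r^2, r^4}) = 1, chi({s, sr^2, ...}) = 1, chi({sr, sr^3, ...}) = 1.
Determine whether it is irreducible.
Irreducible: <chi, chi> = 1.

Derivation: <chi, chi> = (1/|G|) sum_C |C| * |chi(C)|^2 = (1/12)[1*|1|^2 + 1*|1|^2 + 2*|1|^2 + 2*|1|^2 + 3*|1|^2 + 3*|1|^2]
  = (1/12)[(1) + (1) + (2) + (2) + (3) + (3)] = 12/12 = 1.
A character is irreducible iff <chi, chi> = 1, so this representation is irreducible.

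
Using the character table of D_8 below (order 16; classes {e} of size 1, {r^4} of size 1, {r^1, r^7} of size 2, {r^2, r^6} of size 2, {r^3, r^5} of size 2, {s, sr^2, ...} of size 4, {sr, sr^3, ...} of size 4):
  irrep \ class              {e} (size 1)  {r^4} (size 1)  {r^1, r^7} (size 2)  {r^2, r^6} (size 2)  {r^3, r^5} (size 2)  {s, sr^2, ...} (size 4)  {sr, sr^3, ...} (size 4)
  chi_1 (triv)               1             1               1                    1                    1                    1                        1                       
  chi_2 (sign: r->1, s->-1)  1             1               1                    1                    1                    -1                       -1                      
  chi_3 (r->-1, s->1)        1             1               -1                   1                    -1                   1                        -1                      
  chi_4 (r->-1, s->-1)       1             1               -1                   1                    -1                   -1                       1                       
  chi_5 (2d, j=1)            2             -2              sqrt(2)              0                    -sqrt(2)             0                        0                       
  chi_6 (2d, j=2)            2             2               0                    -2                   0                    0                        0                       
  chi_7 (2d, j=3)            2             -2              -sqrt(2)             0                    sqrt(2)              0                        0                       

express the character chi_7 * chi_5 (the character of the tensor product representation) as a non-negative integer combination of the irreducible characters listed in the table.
chi_7 tensor chi_5 = chi_3 + chi_4 + chi_6 (all other irreducibles have multiplicity 0).

Reasoning: The character of a tensor product is the pointwise product (chi_7 * chi_5)(C) = chi_7(C) * chi_5(C):
  {e}: (2)*(2), {r^4}: (-2)*(-2), {r^1, r^7}: (-sqrt(2))*(sqrt(2)), {r^2, r^6}: (0)*(0), {r^3, r^5}: (sqrt(2))*(-sqrt(2)), {s, sr^2, ...}: (0)*(0), {sr, sr^3, ...}: (0)*(0)
so (chi_7 * chi_5) takes values
  {e} -> 4, {r^4} -> 4, {r^1, r^7} -> -2, {r^2, r^6} -> 0, {r^3, r^5} -> -2, {s, sr^2, ...} -> 0, {sr, sr^3, ...} -> 0.
Now take the inner product of this character with each irreducible chi from the table, <chi_7*chi_5, chi> = (1/16) sum_C |C| (chi_7*chi_5)(C) conj(chi(C)):
  <chi_7*chi_5, chi_1> = (1/16)[1*(4)*conj(1) + 1*(4)*conj(1) + 2*(-2)*conj(1) + 2*(0)*conj(1) + 2*(-2)*conj(1) + 4*(0)*conj(1) + 4*(0)*conj(1)]
      = (1/16)[(4) + (4) + (-4) + (0) + (-4) + (0) + (0)] = 0/16 = 0
  <chi_7*chi_5, chi_2> = (1/16)[1*(4)*conj(1) + 1*(4)*conj(1) + 2*(-2)*conj(1) + 2*(0)*conj(1) + 2*(-2)*conj(1) + 4*(0)*conj(-1) + 4*(0)*conj(-1)]
      = (1/16)[(4) + (4) + (-4) + (0) + (-4) + (0) + (0)] = 0/16 = 0
  <chi_7*chi_5, chi_3> = (1/16)[1*(4)*conj(1) + 1*(4)*conj(1) + 2*(-2)*conj(-1) + 2*(0)*conj(1) + 2*(-2)*conj(-1) + 4*(0)*conj(1) + 4*(0)*conj(-1)]
      = (1/16)[(4) + (4) + (4) + (0) + (4) + (0) + (0)] = 16/16 = 1
  <chi_7*chi_5, chi_4> = (1/16)[1*(4)*conj(1) + 1*(4)*conj(1) + 2*(-2)*conj(-1) + 2*(0)*conj(1) + 2*(-2)*conj(-1) + 4*(0)*conj(-1) + 4*(0)*conj(1)]
      = (1/16)[(4) + (4) + (4) + (0) + (4) + (0) + (0)] = 16/16 = 1
  <chi_7*chi_5, chi_5> = (1/16)[1*(4)*conj(2) + 1*(4)*conj(-2) + 2*(-2)*conj(sqrt(2)) + 2*(0)*conj(0) + 2*(-2)*conj(-sqrt(2)) + 4*(0)*conj(0) + 4*(0)*conj(0)]
      = (1/16)[(8) + (-8) + (-4*sqrt(2)) + (0) + (4*sqrt(2)) + (0) + (0)] = 0/16 = 0
  <chi_7*chi_5, chi_6> = (1/16)[1*(4)*conj(2) + 1*(4)*conj(2) + 2*(-2)*conj(0) + 2*(0)*conj(-2) + 2*(-2)*conj(0) + 4*(0)*conj(0) + 4*(0)*conj(0)]
      = (1/16)[(8) + (8) + (0) + (0) + (0) + (0) + (0)] = 16/16 = 1
  <chi_7*chi_5, chi_7> = (1/16)[1*(4)*conj(2) + 1*(4)*conj(-2) + 2*(-2)*conj(-sqrt(2)) + 2*(0)*conj(0) + 2*(-2)*conj(sqrt(2)) + 4*(0)*conj(0) + 4*(0)*conj(0)]
      = (1/16)[(8) + (-8) + (4*sqrt(2)) + (0) + (-4*sqrt(2)) + (0) + (0)] = 0/16 = 0
Hence the multiplicities are chi_3: 1, chi_4: 1, chi_6: 1. Dimension check: dim(chi_7)*dim(chi_5) = 2*2 = 4 and sum (mult * dim) = 1*1 + 1*1 + 1*2 = 4.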